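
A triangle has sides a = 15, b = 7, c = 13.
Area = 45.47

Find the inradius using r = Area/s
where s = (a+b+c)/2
s = (15 + 7 + 13)/2 = 35/2 = 17.5
r = Area/s = 45.47/17.5 ≈ 2.59829

r = 2.598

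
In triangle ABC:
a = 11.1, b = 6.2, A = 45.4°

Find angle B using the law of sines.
a/sin(A) = b/sin(B)  ⇒  sin(B) = b·sin(A)/a = 6.2·sin(45.4°)/11.1
sin(45.4°) ≈ 0.712026
sin(B) ≈ 6.2·0.712026/11.1 ≈ 4.41456/11.1 ≈ 0.397708
B = arcsin(0.397708) ≈ 23.435°
(Since b ≤ a we need B ≤ A, so the obtuse alternative 180° − 23.435° ≈ 156.565° is rejected.)

B = 23.43°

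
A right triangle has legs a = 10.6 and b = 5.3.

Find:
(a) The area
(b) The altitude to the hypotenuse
(a) The legs are perpendicular, so Area = ½·a·b = ½·10.6·5.3 = ½·56.18 = 28.09
(b) Hypotenuse c = √(a² + b²) = √(112.36 + 28.09) = √140.45 ≈ 11.8512
    Area = ½·c·h_c  ⇒  h_c = 2·Area/c = 56.18/11.8512 ≈ 4.74046

Area = 28.09, h_c = 4.74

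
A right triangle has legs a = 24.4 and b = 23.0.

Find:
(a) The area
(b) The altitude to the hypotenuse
(a) The legs are perpendicular, so Area = ½·a·b = ½·24.4·23.0 = ½·561.2 = 280.6
(b) Hypotenuse c = √(a² + b²) = √(595.36 + 529) = √1124.36 ≈ 33.5315
    Area = ½·c·h_c  ⇒  h_c = 2·Area/c = 561.2/33.5315 ≈ 16.7365

Area = 280.6, h_c = 16.74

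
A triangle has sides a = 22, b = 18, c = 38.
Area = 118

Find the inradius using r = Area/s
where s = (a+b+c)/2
s = (22 + 18 + 38)/2 = 78/2 = 39
r = Area/s = 118/39 ≈ 3.02564

r = 3.026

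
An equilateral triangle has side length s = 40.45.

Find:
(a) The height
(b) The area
(a) The height splits the triangle into two 30-60-90 halves: h = s·√3/2 = 40.45·1.73205/2 ≈ 70.0615/2 ≈ 35.0307
(b) Area = (√3/4)·s² = (√3/4)·40.45² = (√3/4)·1636.2025 ≈ 0.433013·1636.2025 ≈ 708.496

Height = 35.03, Area = 708.5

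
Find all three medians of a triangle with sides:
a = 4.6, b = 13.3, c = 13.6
Median formula: m_a = ½√(2b² + 2c² − a²) (and cyclically). a² = 21.16, b² = 176.89, c² = 184.96.
m_a = ½√(2·176.89 + 2·184.96 − 21.16) = ½√702.54 ≈ ½·26.5055 ≈ 13.2527
m_b = ½√(2·21.16 + 2·184.96 − 176.89) = ½√235.35 ≈ ½·15.3411 ≈ 7.67056
m_c = ½√(2·21.16 + 2·176.89 − 184.96) = ½√211.14 ≈ ½·14.5307 ≈ 7.26533

m_a = 13.25, m_b = 7.671, m_c = 7.265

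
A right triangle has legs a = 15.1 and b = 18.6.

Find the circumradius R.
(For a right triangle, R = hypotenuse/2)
Hypotenuse c = √(a² + b²) = √(228.01 + 345.96) = √573.97 ≈ 23.9577
R = c/2 ≈ 23.9577/2 ≈ 11.9788

R = 11.98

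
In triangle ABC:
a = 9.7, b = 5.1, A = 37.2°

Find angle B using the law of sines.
a/sin(A) = b/sin(B)  ⇒  sin(B) = b·sin(A)/a = 5.1·sin(37.2°)/9.7
sin(37.2°) ≈ 0.604599
sin(B) ≈ 5.1·0.604599/9.7 ≈ 3.08346/9.7 ≈ 0.317882
B = arcsin(0.317882) ≈ 18.5349°
(Since b ≤ a we need B ≤ A, so the obtuse alternative 180° − 18.5349° ≈ 161.465° is rejected.)

B = 18.53°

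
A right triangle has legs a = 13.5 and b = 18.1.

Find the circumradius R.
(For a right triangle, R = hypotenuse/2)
Hypotenuse c = √(a² + b²) = √(182.25 + 327.61) = √509.86 ≈ 22.5801
R = c/2 ≈ 22.5801/2 ≈ 11.29

R = 11.29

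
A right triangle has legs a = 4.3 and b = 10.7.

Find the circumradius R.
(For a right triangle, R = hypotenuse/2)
Hypotenuse c = √(a² + b²) = √(18.49 + 114.49) = √132.98 ≈ 11.5317
R = c/2 ≈ 11.5317/2 ≈ 5.76585

R = 5.766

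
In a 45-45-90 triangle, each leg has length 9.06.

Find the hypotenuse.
In a 45-45-90 triangle the sides are in ratio 1 : 1 : √2, so hypotenuse = leg·√2.
Hypotenuse = 9.06·√2 ≈ 9.06·1.41421 ≈ 12.8128

Hypotenuse = 9.06√2 = 12.81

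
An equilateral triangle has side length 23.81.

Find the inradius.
r = Area/s with s the semi-perimeter.
Area = (√3/4)·23.81² = (√3/4)·566.9161 ≈ 0.433013·566.9161 ≈ 245.482
s = 3·23.81/2 = 35.715
r ≈ 245.482/35.715 ≈ 6.87335
(Equivalently r = side/(2√3) = 23.81/3.4641 ≈ 6.87335.)

r = 6.873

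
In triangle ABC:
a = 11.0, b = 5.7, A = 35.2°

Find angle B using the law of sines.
a/sin(A) = b/sin(B)  ⇒  sin(B) = b·sin(A)/a = 5.7·sin(35.2°)/11.0
sin(35.2°) ≈ 0.576432
sin(B) ≈ 5.7·0.576432/11.0 ≈ 3.28566/11.0 ≈ 0.298697
B = arcsin(0.298697) ≈ 17.3793°
(Since b ≤ a we need B ≤ A, so the obtuse alternative 180° − 17.3793° ≈ 162.621° is rejected.)

B = 17.38°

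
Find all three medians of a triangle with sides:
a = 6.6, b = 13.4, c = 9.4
Median formula: m_a = ½√(2b² + 2c² − a²) (and cyclically). a² = 43.56, b² = 179.56, c² = 88.36.
m_a = ½√(2·179.56 + 2·88.36 − 43.56) = ½√492.28 ≈ ½·22.1874 ≈ 11.0937
m_b = ½√(2·43.56 + 2·88.36 − 179.56) = ½√84.28 ≈ ½·9.18041 ≈ 4.59021
m_c = ½√(2·43.56 + 2·179.56 − 88.36) = ½√357.88 ≈ ½·18.9177 ≈ 9.45886

m_a = 11.09, m_b = 4.59, m_c = 9.459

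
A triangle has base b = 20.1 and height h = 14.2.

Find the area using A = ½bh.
A = ½·b·h = ½·20.1·14.2 = ½·285.42 = 142.71

Area = 142.71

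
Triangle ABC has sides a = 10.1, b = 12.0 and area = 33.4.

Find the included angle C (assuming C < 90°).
Area = ½·a·b·sin(C)  ⇒  sin(C) = 2·Area/(a·b) = 2·33.4/(10.1·12.0) = 66.8/121.2 ≈ 0.551155
C = arcsin(0.551155) ≈ 33.4463° (taking the acute solution since C < 90°)

C = 33.45°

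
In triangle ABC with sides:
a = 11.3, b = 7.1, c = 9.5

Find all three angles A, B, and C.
Law of cosines for each angle (a² = 127.69, b² = 50.41, c² = 90.25):
cos(A) = (b² + c² − a²)/(2bc) = (50.41 + 90.25 − 127.69)/(2·7.1·9.5) = 12.97/134.9 ≈ 0.0961453  ⇒  A ≈ 84.4828°
cos(B) = (a² + c² − b²)/(2ac) = (127.69 + 90.25 − 50.41)/(2·11.3·9.5) = 167.53/214.7 ≈ 0.780298  ⇒  B ≈ 38.7121°
cos(C) = (a² + b² − c²)/(2ab) = (127.69 + 50.41 − 90.25)/(2·11.3·7.1) = 87.85/160.46 ≈ 0.547488  ⇒  C ≈ 56.8051°
Check: A + B + C ≈ 180°

A = 84.48°, B = 38.71°, C = 56.81°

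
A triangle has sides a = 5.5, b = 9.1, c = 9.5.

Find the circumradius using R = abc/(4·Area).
First find the area with Heron's formula.
s = (5.5 + 9.1 + 9.5)/2 = 12.05
Area = √(s(s−a)(s−b)(s−c)) = √(12.05·6.55·2.95·2.55) ≈ √593.732 ≈ 24.3666
abc = 5.5·9.1·9.5 = 475.475
R = abc/(4·Area) ≈ 475.475/(4·24.3666) = 475.475/97.4665 ≈ 4.87834

R = 4.878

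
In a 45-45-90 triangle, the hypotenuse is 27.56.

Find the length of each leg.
In a 45-45-90 triangle hypotenuse = leg·√2, so leg = hypotenuse/√2.
Leg = 27.56/√2 ≈ 27.56/1.41421 ≈ 19.4879

Each leg = 19.49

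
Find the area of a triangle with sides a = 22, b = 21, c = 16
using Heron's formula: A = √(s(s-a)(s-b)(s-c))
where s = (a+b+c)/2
s = (22 + 21 + 16)/2 = 59/2 = 29.5
s − a = 7.5, s − b = 8.5, s − c = 13.5
s(s−a)(s−b)(s−c) = 29.5·7.5·8.5·13.5 = 25388.4375
Area = √25388.4375 ≈ 159.337

s = 29.5, Area = 159.3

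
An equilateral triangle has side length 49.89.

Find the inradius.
r = Area/s with s the semi-perimeter.
Area = (√3/4)·49.89² = (√3/4)·2489.0121 ≈ 0.433013·2489.0121 ≈ 1077.77
s = 3·49.89/2 = 74.835
r ≈ 1077.77/74.835 ≈ 14.402
(Equivalently r = side/(2√3) = 49.89/3.4641 ≈ 14.402.)

r = 14.4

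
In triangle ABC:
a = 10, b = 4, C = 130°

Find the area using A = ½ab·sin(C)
A = ½·a·b·sin(C) = ½·10·4·sin(130°)
sin(130°) ≈ 0.766044
A ≈ ½·40·0.766044 = 20·0.766044 ≈ 15.3209

Area = 15.32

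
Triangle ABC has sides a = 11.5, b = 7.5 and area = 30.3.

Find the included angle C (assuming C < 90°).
Area = ½·a·b·sin(C)  ⇒  sin(C) = 2·Area/(a·b) = 2·30.3/(11.5·7.5) = 60.6/86.25 ≈ 0.702609
C = arcsin(0.702609) ≈ 44.6367° (taking the acute solution since C < 90°)

C = 44.64°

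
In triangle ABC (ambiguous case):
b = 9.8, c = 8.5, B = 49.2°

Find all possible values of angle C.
b/sin(B) = c/sin(C)  ⇒  sin(C) = c·sin(B)/b = 8.5·sin(49.2°)/9.8
sin(49.2°) ≈ 0.756995
sin(C) ≈ 8.5·0.756995/9.8 ≈ 6.43446/9.8 ≈ 0.656577
Candidate 1: C₁ = arcsin(0.656577) ≈ 41.0394°  →  A = 180° − 49.2° − 41.0394° ≈ 89.7606° > 0, valid
Candidate 2: C₂ = 180° − C₁ ≈ 138.961°  →  A = 180° − 49.2° − 138.961° ≈ -8.1606° ≤ 0, not a valid triangle

C = 41.04° (one solution)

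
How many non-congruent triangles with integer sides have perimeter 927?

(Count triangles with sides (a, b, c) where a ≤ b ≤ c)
Let a ≤ b ≤ c with a + b + c = 927. The only binding inequality is a + b > c, i.e. 927 − c > c, so c < 927/2; and c ≥ 927/3 since c is the largest side.
So 309 ≤ c ≤ 463. For each c, b runs from ⌈(927 − c)/2⌉ up to c (then a = 927 − b − c satisfies 1 ≤ a ≤ b automatically), giving c − ⌈(927 − c)/2⌉ + 1 choices.
Summing over c: 1 + 2 + 4 + 5 + … + 230 + 232  (155 terms, c = 309, …, 463) = 18019
Check (closed form: nearest integer to p²/48 for even p, (p+3)²/48 for odd p): (927+3)²/48 = 930²/48 = 864900/48 ≈ 18018.75 → 18019

18019 triangles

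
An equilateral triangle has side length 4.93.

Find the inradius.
r = Area/s with s the semi-perimeter.
Area = (√3/4)·4.93² = (√3/4)·24.3049 ≈ 0.433013·24.3049 ≈ 10.5243
s = 3·4.93/2 = 7.395
r ≈ 10.5243/7.395 ≈ 1.42317
(Equivalently r = side/(2√3) = 4.93/3.4641 ≈ 1.42317.)

r = 1.423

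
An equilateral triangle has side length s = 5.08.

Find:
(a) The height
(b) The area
(a) The height splits the triangle into two 30-60-90 halves: h = s·√3/2 = 5.08·1.73205/2 ≈ 8.79882/2 ≈ 4.39941
(b) Area = (√3/4)·s² = (√3/4)·5.08² = (√3/4)·25.8064 ≈ 0.433013·25.8064 ≈ 11.1745

Height = 4.399, Area = 11.17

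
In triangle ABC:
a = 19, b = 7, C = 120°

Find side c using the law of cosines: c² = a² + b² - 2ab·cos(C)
c² = 19² + 7² − 2·19·7·cos(120°)
cos(120°) ≈ -0.5
c² ≈ 361 + 49 − 266·(-0.5) ≈ 410 + 133 ≈ 543
c ≈ √543 ≈ 23.3024

c = 23.3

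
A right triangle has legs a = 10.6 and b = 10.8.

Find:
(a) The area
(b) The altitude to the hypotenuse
(a) The legs are perpendicular, so Area = ½·a·b = ½·10.6·10.8 = ½·114.48 = 57.24
(b) Hypotenuse c = √(a² + b²) = √(112.36 + 116.64) = √229 ≈ 15.1327
    Area = ½·c·h_c  ⇒  h_c = 2·Area/c = 114.48/15.1327 ≈ 7.56505

Area = 57.24, h_c = 7.565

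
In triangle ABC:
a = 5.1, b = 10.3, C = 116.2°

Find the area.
Two sides and the included angle (SAS): A = ½·a·b·sin(C) = ½·5.1·10.3·sin(116.2°)
sin(116.2°) ≈ 0.897258
A ≈ ½·52.53·0.897258 = 26.265·0.897258 ≈ 23.5665

Area = 23.57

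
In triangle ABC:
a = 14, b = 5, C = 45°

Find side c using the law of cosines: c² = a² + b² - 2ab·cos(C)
c² = 14² + 5² − 2·14·5·cos(45°)
cos(45°) ≈ 0.707107
c² ≈ 196 + 25 − 140·(0.707107) ≈ 221 − 98.9949 ≈ 122.005
c ≈ √122.005 ≈ 11.0456

c = 11.05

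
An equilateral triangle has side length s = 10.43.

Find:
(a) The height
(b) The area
(a) The height splits the triangle into two 30-60-90 halves: h = s·√3/2 = 10.43·1.73205/2 ≈ 18.0653/2 ≈ 9.03264
(b) Area = (√3/4)·s² = (√3/4)·10.43² = (√3/4)·108.7849 ≈ 0.433013·108.7849 ≈ 47.1052

Height = 9.033, Area = 47.11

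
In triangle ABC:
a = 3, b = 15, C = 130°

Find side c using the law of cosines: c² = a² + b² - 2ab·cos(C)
c² = 3² + 15² − 2·3·15·cos(130°)
cos(130°) ≈ -0.642788
c² ≈ 9 + 225 − 90·(-0.642788) ≈ 234 + 57.8509 ≈ 291.851
c ≈ √291.851 ≈ 17.0836

c = 17.08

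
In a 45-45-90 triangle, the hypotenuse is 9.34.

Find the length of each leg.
In a 45-45-90 triangle hypotenuse = leg·√2, so leg = hypotenuse/√2.
Leg = 9.34/√2 ≈ 9.34/1.41421 ≈ 6.60438

Each leg = 6.604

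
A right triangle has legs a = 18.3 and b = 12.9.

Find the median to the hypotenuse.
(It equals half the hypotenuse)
Hypotenuse c = √(a² + b²) = √(334.89 + 166.41) = √501.3 ≈ 22.3897
Median to hypotenuse = c/2 ≈ 22.3897/2 ≈ 11.1949

Median = 11.19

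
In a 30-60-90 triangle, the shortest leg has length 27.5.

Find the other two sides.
In a 30-60-90 triangle the sides are in ratio 1 : √3 : 2 (short leg : long leg : hypotenuse).
Long leg = 27.5·√3 ≈ 27.5·1.73205 ≈ 47.6314
Hypotenuse = 2·27.5 = 55

Long leg = 27.5√3 = 47.63, Hypotenuse = 55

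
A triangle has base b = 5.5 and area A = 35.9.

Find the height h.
A = ½·b·h  ⇒  h = 2A/b = 2·35.9/5.5 = 71.8/5.5 ≈ 13.0545

h = 13.05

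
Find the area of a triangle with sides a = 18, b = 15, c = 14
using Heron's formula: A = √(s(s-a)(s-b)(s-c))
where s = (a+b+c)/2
s = (18 + 15 + 14)/2 = 47/2 = 23.5
s − a = 5.5, s − b = 8.5, s − c = 9.5
s(s−a)(s−b)(s−c) = 23.5·5.5·8.5·9.5 = 10436.9375
Area = √10436.9375 ≈ 102.161

s = 23.5, Area = 102.2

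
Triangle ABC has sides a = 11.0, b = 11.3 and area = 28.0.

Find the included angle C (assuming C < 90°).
Area = ½·a·b·sin(C)  ⇒  sin(C) = 2·Area/(a·b) = 2·28.0/(11.0·11.3) = 56/124.3 ≈ 0.450523
C = arcsin(0.450523) ≈ 26.7772° (taking the acute solution since C < 90°)

C = 26.78°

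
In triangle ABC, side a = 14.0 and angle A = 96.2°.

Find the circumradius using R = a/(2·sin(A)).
R = a/(2·sin(A)) = 14.0/(2·sin(96.2°))
sin(96.2°) ≈ 0.994151
R ≈ 14.0/(2·0.994151) = 14.0/1.9883 ≈ 7.04118

R = 7.041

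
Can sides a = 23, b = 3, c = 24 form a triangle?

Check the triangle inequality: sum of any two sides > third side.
a + b vs c: 23 + 3 = 26 > 24  ✓
a + c vs b: 23 + 24 = 47 > 3  ✓
b + c vs a: 3 + 24 = 27 > 23  ✓

Yes, triangle inequality satisfied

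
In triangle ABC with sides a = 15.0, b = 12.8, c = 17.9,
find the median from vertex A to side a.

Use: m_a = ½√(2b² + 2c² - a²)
m_a = ½√(2·12.8² + 2·17.9² − 15.0²) = ½√(2·163.84 + 2·320.41 − 225) = ½√(327.68 + 640.82 − 225) = ½√743.5
√743.5 ≈ 27.2672, so m_a ≈ 13.6336

m_a = 13.63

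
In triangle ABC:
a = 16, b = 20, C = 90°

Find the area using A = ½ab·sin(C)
A = ½·a·b·sin(C) = ½·16·20·sin(90°)
sin(90°) ≈ 1
A ≈ ½·320·1 = 160·1 ≈ 160

Area = 160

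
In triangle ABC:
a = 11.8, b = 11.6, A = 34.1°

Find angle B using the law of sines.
a/sin(A) = b/sin(B)  ⇒  sin(B) = b·sin(A)/a = 11.6·sin(34.1°)/11.8
sin(34.1°) ≈ 0.560639
sin(B) ≈ 11.6·0.560639/11.8 ≈ 6.50341/11.8 ≈ 0.551137
B = arcsin(0.551137) ≈ 33.445°
(Since b ≤ a we need B ≤ A, so the obtuse alternative 180° − 33.445° ≈ 146.555° is rejected.)

B = 33.45°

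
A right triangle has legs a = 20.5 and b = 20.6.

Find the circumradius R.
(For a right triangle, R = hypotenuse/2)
Hypotenuse c = √(a² + b²) = √(420.25 + 424.36) = √844.61 ≈ 29.0622
R = c/2 ≈ 29.0622/2 ≈ 14.5311

R = 14.53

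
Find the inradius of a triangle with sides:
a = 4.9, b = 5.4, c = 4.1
r = Area/s where s is the semi-perimeter.
s = (4.9 + 5.4 + 4.1)/2 = 14.4/2 = 7.2
Area = √(s(s−a)(s−b)(s−c)) = √(7.2·2.3·1.8·3.1) ≈ √92.4048 ≈ 9.61274
r ≈ 9.61274/7.2 ≈ 1.3351

r = 1.335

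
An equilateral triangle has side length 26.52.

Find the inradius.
r = Area/s with s the semi-perimeter.
Area = (√3/4)·26.52² = (√3/4)·703.3104 ≈ 0.433013·703.3104 ≈ 304.542
s = 3·26.52/2 = 39.78
r ≈ 304.542/39.78 ≈ 7.65566
(Equivalently r = side/(2√3) = 26.52/3.4641 ≈ 7.65566.)

r = 7.656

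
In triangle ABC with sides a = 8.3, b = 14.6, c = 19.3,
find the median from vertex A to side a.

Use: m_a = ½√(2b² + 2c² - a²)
m_a = ½√(2·14.6² + 2·19.3² − 8.3²) = ½√(2·213.16 + 2·372.49 − 68.89) = ½√(426.32 + 744.98 − 68.89) = ½√1102.41
√1102.41 ≈ 33.2026, so m_a ≈ 16.6013

m_a = 16.6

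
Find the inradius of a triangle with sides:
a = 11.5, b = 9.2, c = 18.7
r = Area/s where s is the semi-perimeter.
s = (11.5 + 9.2 + 18.7)/2 = 39.4/2 = 19.7
Area = √(s(s−a)(s−b)(s−c)) = √(19.7·8.2·10.5·1) ≈ √1696.17 ≈ 41.1846
r ≈ 41.1846/19.7 ≈ 2.09059

r = 2.091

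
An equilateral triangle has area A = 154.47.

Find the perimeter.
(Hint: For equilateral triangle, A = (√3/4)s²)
A = (√3/4)s²  ⇒  s² = 4A/√3 = 4·154.47/√3 = 617.88/1.73205 ≈ 356.733
s ≈ √356.733 ≈ 18.8874
Perimeter = 3s ≈ 3·18.8874 ≈ 56.6621

Perimeter = 56.66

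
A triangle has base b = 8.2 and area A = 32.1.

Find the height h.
A = ½·b·h  ⇒  h = 2A/b = 2·32.1/8.2 = 64.2/8.2 ≈ 7.82927

h = 7.829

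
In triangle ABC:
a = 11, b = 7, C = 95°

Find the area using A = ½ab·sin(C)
A = ½·a·b·sin(C) = ½·11·7·sin(95°)
sin(95°) ≈ 0.996195
A ≈ ½·77·0.996195 = 38.5·0.996195 ≈ 38.3535

Area = 38.35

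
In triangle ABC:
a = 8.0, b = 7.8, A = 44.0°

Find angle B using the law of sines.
a/sin(A) = b/sin(B)  ⇒  sin(B) = b·sin(A)/a = 7.8·sin(44.0°)/8.0
sin(44.0°) ≈ 0.694658
sin(B) ≈ 7.8·0.694658/8.0 ≈ 5.41834/8.0 ≈ 0.677292
B = arcsin(0.677292) ≈ 42.6324°
(Since b ≤ a we need B ≤ A, so the obtuse alternative 180° − 42.6324° ≈ 137.368° is rejected.)

B = 42.63°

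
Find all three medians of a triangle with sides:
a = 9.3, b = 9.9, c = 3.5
Median formula: m_a = ½√(2b² + 2c² − a²) (and cyclically). a² = 86.49, b² = 98.01, c² = 12.25.
m_a = ½√(2·98.01 + 2·12.25 − 86.49) = ½√134.03 ≈ ½·11.5771 ≈ 5.78857
m_b = ½√(2·86.49 + 2·12.25 − 98.01) = ½√99.47 ≈ ½·9.97346 ≈ 4.98673
m_c = ½√(2·86.49 + 2·98.01 − 12.25) = ½√356.75 ≈ ½·18.8878 ≈ 9.44391

m_a = 5.789, m_b = 4.987, m_c = 9.444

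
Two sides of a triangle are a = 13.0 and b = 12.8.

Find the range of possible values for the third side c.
Triangle inequality: |a − b| < c < a + b
|a − b| = |13.0 − 12.8| = 0.2
a + b = 13.0 + 12.8 = 25.8

0.2 < c < 25.8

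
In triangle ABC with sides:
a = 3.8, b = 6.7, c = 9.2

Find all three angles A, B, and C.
Law of cosines for each angle (a² = 14.44, b² = 44.89, c² = 84.64):
cos(A) = (b² + c² − a²)/(2bc) = (44.89 + 84.64 − 14.44)/(2·6.7·9.2) = 115.09/123.28 ≈ 0.933566  ⇒  A ≈ 21.0023°
cos(B) = (a² + c² − b²)/(2ac) = (14.44 + 84.64 − 44.89)/(2·3.8·9.2) = 54.19/69.92 ≈ 0.775029  ⇒  B ≈ 39.1924°
cos(C) = (a² + b² − c²)/(2ab) = (14.44 + 44.89 − 84.64)/(2·3.8·6.7) = -25.31/50.92 ≈ -0.497054  ⇒  C ≈ 119.805°
Check: A + B + C ≈ 180°

A = 21°, B = 39.19°, C = 119.8°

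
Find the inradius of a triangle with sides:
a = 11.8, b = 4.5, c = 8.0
r = Area/s where s is the semi-perimeter.
s = (11.8 + 4.5 + 8.0)/2 = 24.3/2 = 12.15
Area = √(s(s−a)(s−b)(s−c)) = √(12.15·0.35·7.65·4.15) ≈ √135.006 ≈ 11.6192
r ≈ 11.6192/12.15 ≈ 0.956314

r = 0.9563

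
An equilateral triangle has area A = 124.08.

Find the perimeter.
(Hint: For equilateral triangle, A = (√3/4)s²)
A = (√3/4)s²  ⇒  s² = 4A/√3 = 4·124.08/√3 = 496.32/1.73205 ≈ 286.55
s ≈ √286.55 ≈ 16.9278
Perimeter = 3s ≈ 3·16.9278 ≈ 50.7834

Perimeter = 50.78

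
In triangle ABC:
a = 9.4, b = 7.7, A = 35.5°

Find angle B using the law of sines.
a/sin(A) = b/sin(B)  ⇒  sin(B) = b·sin(A)/a = 7.7·sin(35.5°)/9.4
sin(35.5°) ≈ 0.580703
sin(B) ≈ 7.7·0.580703/9.4 ≈ 4.47141/9.4 ≈ 0.475682
B = arcsin(0.475682) ≈ 28.4038°
(Since b ≤ a we need B ≤ A, so the obtuse alternative 180° − 28.4038° ≈ 151.596° is rejected.)

B = 28.4°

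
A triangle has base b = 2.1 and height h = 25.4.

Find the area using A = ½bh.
A = ½·b·h = ½·2.1·25.4 = ½·53.34 = 26.67

Area = 26.67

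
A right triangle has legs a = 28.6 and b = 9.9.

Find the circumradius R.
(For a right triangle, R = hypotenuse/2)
Hypotenuse c = √(a² + b²) = √(817.96 + 98.01) = √915.97 ≈ 30.265
R = c/2 ≈ 30.265/2 ≈ 15.1325

R = 15.13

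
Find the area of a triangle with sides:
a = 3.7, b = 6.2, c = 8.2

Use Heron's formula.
s = (3.7 + 6.2 + 8.2)/2 = 18.1/2 = 9.05
s − a = 5.35, s − b = 2.85, s − c = 0.85
s(s−a)(s−b)(s−c) = 9.05·5.35·2.85·0.85 ≈ 117.291
Area = √117.291 ≈ 10.8301

Area = 10.83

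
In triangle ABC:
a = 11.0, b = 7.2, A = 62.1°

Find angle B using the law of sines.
a/sin(A) = b/sin(B)  ⇒  sin(B) = b·sin(A)/a = 7.2·sin(62.1°)/11.0
sin(62.1°) ≈ 0.883766
sin(B) ≈ 7.2·0.883766/11.0 ≈ 6.36311/11.0 ≈ 0.578465
B = arcsin(0.578465) ≈ 35.3426°
(Since b ≤ a we need B ≤ A, so the obtuse alternative 180° − 35.3426° ≈ 144.657° is rejected.)

B = 35.34°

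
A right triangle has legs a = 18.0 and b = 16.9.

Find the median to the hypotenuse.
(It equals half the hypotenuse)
Hypotenuse c = √(a² + b²) = √(324 + 285.61) = √609.61 ≈ 24.6903
Median to hypotenuse = c/2 ≈ 24.6903/2 ≈ 12.3451

Median = 12.35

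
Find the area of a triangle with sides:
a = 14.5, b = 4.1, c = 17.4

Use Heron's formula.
s = (14.5 + 4.1 + 17.4)/2 = 36/2 = 18
s − a = 3.5, s − b = 13.9, s − c = 0.6
s(s−a)(s−b)(s−c) = 18·3.5·13.9·0.6 ≈ 525.42
Area = √525.42 ≈ 22.922

Area = 22.92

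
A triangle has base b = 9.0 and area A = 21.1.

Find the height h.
A = ½·b·h  ⇒  h = 2A/b = 2·21.1/9.0 = 42.2/9.0 ≈ 4.68889

h = 4.689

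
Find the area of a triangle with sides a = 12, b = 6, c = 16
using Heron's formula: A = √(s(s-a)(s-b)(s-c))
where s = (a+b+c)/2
s = (12 + 6 + 16)/2 = 34/2 = 17
s − a = 5, s − b = 11, s − c = 1
s(s−a)(s−b)(s−c) = 17·5·11·1 = 935
Area = √935 ≈ 30.5778

s = 17.0, Area = 30.58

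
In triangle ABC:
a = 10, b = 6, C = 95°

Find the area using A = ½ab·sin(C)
A = ½·a·b·sin(C) = ½·10·6·sin(95°)
sin(95°) ≈ 0.996195
A ≈ ½·60·0.996195 = 30·0.996195 ≈ 29.8858

Area = 29.89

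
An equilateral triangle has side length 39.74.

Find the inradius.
r = Area/s with s the semi-perimeter.
Area = (√3/4)·39.74² = (√3/4)·1579.2676 ≈ 0.433013·1579.2676 ≈ 683.843
s = 3·39.74/2 = 59.61
r ≈ 683.843/59.61 ≈ 11.4719
(Equivalently r = side/(2√3) = 39.74/3.4641 ≈ 11.4719.)

r = 11.47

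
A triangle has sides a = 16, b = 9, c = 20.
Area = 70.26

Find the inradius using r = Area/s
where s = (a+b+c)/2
s = (16 + 9 + 20)/2 = 45/2 = 22.5
r = Area/s = 70.26/22.5 ≈ 3.12267

r = 3.123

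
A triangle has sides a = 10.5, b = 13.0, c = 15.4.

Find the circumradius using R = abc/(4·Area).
First find the area with Heron's formula.
s = (10.5 + 13.0 + 15.4)/2 = 19.45
Area = √(s(s−a)(s−b)(s−c)) = √(19.45·8.95·6.45·4.05) ≈ √4547.34 ≈ 67.434
abc = 10.5·13.0·15.4 = 2102.1
R = abc/(4·Area) ≈ 2102.1/(4·67.434) = 2102.1/269.736 ≈ 7.79318

R = 7.793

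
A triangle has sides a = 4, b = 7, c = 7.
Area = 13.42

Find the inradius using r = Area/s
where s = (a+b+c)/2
s = (4 + 7 + 7)/2 = 18/2 = 9
r = Area/s = 13.42/9 ≈ 1.49111

r = 1.491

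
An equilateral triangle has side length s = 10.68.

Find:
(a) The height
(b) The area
(a) The height splits the triangle into two 30-60-90 halves: h = s·√3/2 = 10.68·1.73205/2 ≈ 18.4983/2 ≈ 9.24915
(b) Area = (√3/4)·s² = (√3/4)·10.68² = (√3/4)·114.0624 ≈ 0.433013·114.0624 ≈ 49.3905

Height = 9.249, Area = 49.39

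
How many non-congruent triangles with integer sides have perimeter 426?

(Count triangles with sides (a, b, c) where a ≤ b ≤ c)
Let a ≤ b ≤ c with a + b + c = 426. The only binding inequality is a + b > c, i.e. 426 − c > c, so c < 426/2; and c ≥ 426/3 since c is the largest side.
So 142 ≤ c ≤ 212. For each c, b runs from ⌈(426 − c)/2⌉ up to c (then a = 426 − b − c satisfies 1 ≤ a ≤ b automatically), giving c − ⌈(426 − c)/2⌉ + 1 choices.
Summing over c: 1 + 2 + 4 + 5 + … + 104 + 106  (71 terms, c = 142, …, 212) = 3781
Check (closed form: nearest integer to p²/48 for even p, (p+3)²/48 for odd p): 426²/48 = 181476/48 ≈ 3780.75 → 3781

3781 triangles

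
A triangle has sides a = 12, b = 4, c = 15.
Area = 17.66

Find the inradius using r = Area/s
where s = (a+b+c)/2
s = (12 + 4 + 15)/2 = 31/2 = 15.5
r = Area/s = 17.66/15.5 ≈ 1.13935

r = 1.139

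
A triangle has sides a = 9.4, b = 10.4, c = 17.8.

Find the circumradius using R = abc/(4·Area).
First find the area with Heron's formula.
s = (9.4 + 10.4 + 17.8)/2 = 18.8
Area = √(s(s−a)(s−b)(s−c)) = √(18.8·9.4·8.4·1) ≈ √1484.45 ≈ 38.5285
abc = 9.4·10.4·17.8 = 1740.128
R = abc/(4·Area) ≈ 1740.128/(4·38.5285) = 1740.128/154.114 ≈ 11.2912

R = 11.29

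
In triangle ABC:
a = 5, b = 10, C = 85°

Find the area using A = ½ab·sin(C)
A = ½·a·b·sin(C) = ½·5·10·sin(85°)
sin(85°) ≈ 0.996195
A ≈ ½·50·0.996195 = 25·0.996195 ≈ 24.9049

Area = 24.9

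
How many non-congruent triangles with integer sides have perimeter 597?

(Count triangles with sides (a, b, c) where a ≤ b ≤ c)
Let a ≤ b ≤ c with a + b + c = 597. The only binding inequality is a + b > c, i.e. 597 − c > c, so c < 597/2; and c ≥ 597/3 since c is the largest side.
So 199 ≤ c ≤ 298. For each c, b runs from ⌈(597 − c)/2⌉ up to c (then a = 597 − b − c satisfies 1 ≤ a ≤ b automatically), giving c − ⌈(597 − c)/2⌉ + 1 choices.
Summing over c: 1 + 2 + 4 + 5 + … + 148 + 149  (100 terms, c = 199, …, 298) = 7500
Check (closed form: nearest integer to p²/48 for even p, (p+3)²/48 for odd p): (597+3)²/48 = 600²/48 = 360000/48 ≈ 7500.00 → 7500

7500 triangles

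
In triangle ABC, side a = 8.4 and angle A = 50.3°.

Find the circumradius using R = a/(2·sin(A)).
R = a/(2·sin(A)) = 8.4/(2·sin(50.3°))
sin(50.3°) ≈ 0.7694
R ≈ 8.4/(2·0.7694) = 8.4/1.5388 ≈ 5.4588

R = 5.459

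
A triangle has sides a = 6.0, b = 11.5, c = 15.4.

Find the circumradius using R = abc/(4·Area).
First find the area with Heron's formula.
s = (6.0 + 11.5 + 15.4)/2 = 16.45
Area = √(s(s−a)(s−b)(s−c)) = √(16.45·10.45·4.95·1.05) ≈ √893.463 ≈ 29.8909
abc = 6.0·11.5·15.4 = 1062.6
R = abc/(4·Area) ≈ 1062.6/(4·29.8909) = 1062.6/119.563 ≈ 8.88733

R = 8.887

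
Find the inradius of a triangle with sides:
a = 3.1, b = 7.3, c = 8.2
r = Area/s where s is the semi-perimeter.
s = (3.1 + 7.3 + 8.2)/2 = 18.6/2 = 9.3
Area = √(s(s−a)(s−b)(s−c)) = √(9.3·6.2·2·1.1) ≈ √126.852 ≈ 11.2629
r ≈ 11.2629/9.3 ≈ 1.21106

r = 1.211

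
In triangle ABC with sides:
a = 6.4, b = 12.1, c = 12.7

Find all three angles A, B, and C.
Law of cosines for each angle (a² = 40.96, b² = 146.41, c² = 161.29):
cos(A) = (b² + c² − a²)/(2bc) = (146.41 + 161.29 − 40.96)/(2·12.1·12.7) = 266.74/307.34 ≈ 0.867899  ⇒  A ≈ 29.7846°
cos(B) = (a² + c² − b²)/(2ac) = (40.96 + 161.29 − 146.41)/(2·6.4·12.7) = 55.84/162.56 ≈ 0.343504  ⇒  B ≈ 69.9095°
cos(C) = (a² + b² − c²)/(2ab) = (40.96 + 146.41 − 161.29)/(2·6.4·12.1) = 26.08/154.88 ≈ 0.168388  ⇒  C ≈ 80.3059°
Check: A + B + C ≈ 180°

A = 29.78°, B = 69.91°, C = 80.31°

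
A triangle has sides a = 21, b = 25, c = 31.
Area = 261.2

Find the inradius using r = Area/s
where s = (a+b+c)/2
s = (21 + 25 + 31)/2 = 77/2 = 38.5
r = Area/s = 261.2/38.5 ≈ 6.78442

r = 6.784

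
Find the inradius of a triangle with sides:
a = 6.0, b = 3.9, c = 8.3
r = Area/s where s is the semi-perimeter.
s = (6.0 + 3.9 + 8.3)/2 = 18.2/2 = 9.1
Area = √(s(s−a)(s−b)(s−c)) = √(9.1·3.1·5.2·0.8) ≈ √117.354 ≈ 10.833
r ≈ 10.833/9.1 ≈ 1.19044

r = 1.19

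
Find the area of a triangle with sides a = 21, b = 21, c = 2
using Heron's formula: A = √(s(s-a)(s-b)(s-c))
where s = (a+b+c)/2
s = (21 + 21 + 2)/2 = 44/2 = 22
s − a = 1, s − b = 1, s − c = 20
s(s−a)(s−b)(s−c) = 22·1·1·20 = 440
Area = √440 ≈ 20.9762

s = 22.0, Area = 20.98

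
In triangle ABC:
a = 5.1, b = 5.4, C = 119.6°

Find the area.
Two sides and the included angle (SAS): A = ½·a·b·sin(C) = ½·5.1·5.4·sin(119.6°)
sin(119.6°) ≈ 0.869495
A ≈ ½·27.54·0.869495 = 13.77·0.869495 ≈ 11.9729

Area = 11.97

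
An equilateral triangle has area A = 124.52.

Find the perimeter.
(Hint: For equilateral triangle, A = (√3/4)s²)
A = (√3/4)s²  ⇒  s² = 4A/√3 = 4·124.52/√3 = 498.08/1.73205 ≈ 287.567
s ≈ √287.567 ≈ 16.9578
Perimeter = 3s ≈ 3·16.9578 ≈ 50.8734

Perimeter = 50.87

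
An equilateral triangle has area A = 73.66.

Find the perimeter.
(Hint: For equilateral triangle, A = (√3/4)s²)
A = (√3/4)s²  ⇒  s² = 4A/√3 = 4·73.66/√3 = 294.64/1.73205 ≈ 170.11
s ≈ √170.11 ≈ 13.0426
Perimeter = 3s ≈ 3·13.0426 ≈ 39.1279

Perimeter = 39.13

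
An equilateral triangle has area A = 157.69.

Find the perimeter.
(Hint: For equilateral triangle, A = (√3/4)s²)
A = (√3/4)s²  ⇒  s² = 4A/√3 = 4·157.69/√3 = 630.76/1.73205 ≈ 364.169
s ≈ √364.169 ≈ 19.0832
Perimeter = 3s ≈ 3·19.0832 ≈ 57.2497

Perimeter = 57.25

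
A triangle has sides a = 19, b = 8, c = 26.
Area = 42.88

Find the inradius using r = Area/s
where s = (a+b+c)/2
s = (19 + 8 + 26)/2 = 53/2 = 26.5
r = Area/s = 42.88/26.5 ≈ 1.61811

r = 1.618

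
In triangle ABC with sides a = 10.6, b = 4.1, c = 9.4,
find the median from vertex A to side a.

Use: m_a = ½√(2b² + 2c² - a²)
m_a = ½√(2·4.1² + 2·9.4² − 10.6²) = ½√(2·16.81 + 2·88.36 − 112.36) = ½√(33.62 + 176.72 − 112.36) = ½√97.98
√97.98 ≈ 9.89848, so m_a ≈ 4.94924

m_a = 4.949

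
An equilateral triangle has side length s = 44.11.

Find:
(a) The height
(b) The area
(a) The height splits the triangle into two 30-60-90 halves: h = s·√3/2 = 44.11·1.73205/2 ≈ 76.4008/2 ≈ 38.2004
(b) Area = (√3/4)·s² = (√3/4)·44.11² = (√3/4)·1945.6921 ≈ 0.433013·1945.6921 ≈ 842.509

Height = 38.2, Area = 842.5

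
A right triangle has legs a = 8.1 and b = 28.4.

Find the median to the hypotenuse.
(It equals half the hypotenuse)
Hypotenuse c = √(a² + b²) = √(65.61 + 806.56) = √872.17 ≈ 29.5325
Median to hypotenuse = c/2 ≈ 29.5325/2 ≈ 14.7663

Median = 14.77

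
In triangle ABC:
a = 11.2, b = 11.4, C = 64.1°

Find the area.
Two sides and the included angle (SAS): A = ½·a·b·sin(C) = ½·11.2·11.4·sin(64.1°)
sin(64.1°) ≈ 0.899558
A ≈ ½·127.68·0.899558 = 63.84·0.899558 ≈ 57.4278

Area = 57.43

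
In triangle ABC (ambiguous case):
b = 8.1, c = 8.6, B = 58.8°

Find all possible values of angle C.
b/sin(B) = c/sin(C)  ⇒  sin(C) = c·sin(B)/b = 8.6·sin(58.8°)/8.1
sin(58.8°) ≈ 0.855364
sin(C) ≈ 8.6·0.855364/8.1 ≈ 7.35613/8.1 ≈ 0.908165
Candidate 1: C₁ = arcsin(0.908165) ≈ 65.2529°  →  A = 180° − 58.8° − 65.2529° ≈ 55.9471° > 0, valid
Candidate 2: C₂ = 180° − C₁ ≈ 114.747°  →  A = 180° − 58.8° − 114.747° ≈ 6.45292° > 0, valid

C = 65.25° or C = 114.7° (two solutions)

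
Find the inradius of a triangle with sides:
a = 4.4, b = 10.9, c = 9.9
r = Area/s where s is the semi-perimeter.
s = (4.4 + 10.9 + 9.9)/2 = 25.2/2 = 12.6
Area = √(s(s−a)(s−b)(s−c)) = √(12.6·8.2·1.7·2.7) ≈ √474.239 ≈ 21.777
r ≈ 21.777/12.6 ≈ 1.72834

r = 1.728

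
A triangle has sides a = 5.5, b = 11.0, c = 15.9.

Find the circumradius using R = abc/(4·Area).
First find the area with Heron's formula.
s = (5.5 + 11.0 + 15.9)/2 = 16.2
Area = √(s(s−a)(s−b)(s−c)) = √(16.2·10.7·5.2·0.3) ≈ √270.41 ≈ 16.4442
abc = 5.5·11.0·15.9 = 961.95
R = abc/(4·Area) ≈ 961.95/(4·16.4442) = 961.95/65.7766 ≈ 14.6245

R = 14.62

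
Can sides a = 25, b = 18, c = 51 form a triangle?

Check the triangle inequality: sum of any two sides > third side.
a + b vs c: 25 + 18 = 43 ≤ 51  ✗
a + c vs b: 25 + 51 = 76 > 18  ✓
b + c vs a: 18 + 51 = 69 > 25  ✓

No: 25 + 18 = 43 is not > 51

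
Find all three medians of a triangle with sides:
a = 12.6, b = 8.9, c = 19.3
Median formula: m_a = ½√(2b² + 2c² − a²) (and cyclically). a² = 158.76, b² = 79.21, c² = 372.49.
m_a = ½√(2·79.21 + 2·372.49 − 158.76) = ½√744.64 ≈ ½·27.2881 ≈ 13.644
m_b = ½√(2·158.76 + 2·372.49 − 79.21) = ½√983.29 ≈ ½·31.3575 ≈ 15.6787
m_c = ½√(2·158.76 + 2·79.21 − 372.49) = ½√103.45 ≈ ½·10.171 ≈ 5.08552

m_a = 13.64, m_b = 15.68, m_c = 5.086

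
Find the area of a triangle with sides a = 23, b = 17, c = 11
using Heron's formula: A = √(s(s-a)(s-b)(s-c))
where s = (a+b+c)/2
s = (23 + 17 + 11)/2 = 51/2 = 25.5
s − a = 2.5, s − b = 8.5, s − c = 14.5
s(s−a)(s−b)(s−c) = 25.5·2.5·8.5·14.5 = 7857.1875
Area = √7857.1875 ≈ 88.6408

s = 25.5, Area = 88.64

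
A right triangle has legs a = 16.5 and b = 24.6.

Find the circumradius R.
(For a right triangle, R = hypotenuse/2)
Hypotenuse c = √(a² + b²) = √(272.25 + 605.16) = √877.41 ≈ 29.6211
R = c/2 ≈ 29.6211/2 ≈ 14.8106

R = 14.81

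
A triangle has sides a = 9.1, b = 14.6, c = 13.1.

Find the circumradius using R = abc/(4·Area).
First find the area with Heron's formula.
s = (9.1 + 14.6 + 13.1)/2 = 18.4
Area = √(s(s−a)(s−b)(s−c)) = √(18.4·9.3·3.8·5.3) ≈ √3446.36 ≈ 58.7057
abc = 9.1·14.6·13.1 = 1740.466
R = abc/(4·Area) ≈ 1740.466/(4·58.7057) = 1740.466/234.823 ≈ 7.41183

R = 7.412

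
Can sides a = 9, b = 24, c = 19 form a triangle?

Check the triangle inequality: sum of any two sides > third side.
a + b vs c: 9 + 24 = 33 > 19  ✓
a + c vs b: 9 + 19 = 28 > 24  ✓
b + c vs a: 24 + 19 = 43 > 9  ✓

Yes, triangle inequality satisfied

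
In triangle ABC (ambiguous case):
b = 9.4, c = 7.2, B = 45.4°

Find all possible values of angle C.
b/sin(B) = c/sin(C)  ⇒  sin(C) = c·sin(B)/b = 7.2·sin(45.4°)/9.4
sin(45.4°) ≈ 0.712026
sin(C) ≈ 7.2·0.712026/9.4 ≈ 5.12659/9.4 ≈ 0.545382
Candidate 1: C₁ = arcsin(0.545382) ≈ 33.0507°  →  A = 180° − 45.4° − 33.0507° ≈ 101.549° > 0, valid
Candidate 2: C₂ = 180° − C₁ ≈ 146.949°  →  A = 180° − 45.4° − 146.949° ≈ -12.3493° ≤ 0, not a valid triangle

C = 33.05° (one solution)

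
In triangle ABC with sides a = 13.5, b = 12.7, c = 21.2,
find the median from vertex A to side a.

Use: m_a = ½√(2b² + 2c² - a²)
m_a = ½√(2·12.7² + 2·21.2² − 13.5²) = ½√(2·161.29 + 2·449.44 − 182.25) = ½√(322.58 + 898.88 − 182.25) = ½√1039.21
√1039.21 ≈ 32.2368, so m_a ≈ 16.1184

m_a = 16.12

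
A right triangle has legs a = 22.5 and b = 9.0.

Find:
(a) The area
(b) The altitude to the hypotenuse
(a) The legs are perpendicular, so Area = ½·a·b = ½·22.5·9.0 = ½·202.5 = 101.25
(b) Hypotenuse c = √(a² + b²) = √(506.25 + 81) = √587.25 ≈ 24.2332
    Area = ½·c·h_c  ⇒  h_c = 2·Area/c = 202.5/24.2332 ≈ 8.35629

Area = 101.25, h_c = 8.356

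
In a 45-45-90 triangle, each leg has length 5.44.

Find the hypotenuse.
In a 45-45-90 triangle the sides are in ratio 1 : 1 : √2, so hypotenuse = leg·√2.
Hypotenuse = 5.44·√2 ≈ 5.44·1.41421 ≈ 7.69332

Hypotenuse = 5.44√2 = 7.693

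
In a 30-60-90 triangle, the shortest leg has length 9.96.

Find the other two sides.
In a 30-60-90 triangle the sides are in ratio 1 : √3 : 2 (short leg : long leg : hypotenuse).
Long leg = 9.96·√3 ≈ 9.96·1.73205 ≈ 17.2512
Hypotenuse = 2·9.96 = 19.92

Long leg = 9.96√3 = 17.25, Hypotenuse = 19.92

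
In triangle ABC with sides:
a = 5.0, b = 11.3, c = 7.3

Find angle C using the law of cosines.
c² = a² + b² − 2ab·cos(C)  ⇒  cos(C) = (a² + b² − c²)/(2ab)
cos(C) = (5.0² + 11.3² − 7.3²)/(2·5.0·11.3) = (25 + 127.69 − 53.29)/113 = 99.4/113 ≈ 0.879646
C = arccos(0.879646) ≈ 28.4003°

C = 28.4°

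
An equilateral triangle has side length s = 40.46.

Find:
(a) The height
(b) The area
(a) The height splits the triangle into two 30-60-90 halves: h = s·√3/2 = 40.46·1.73205/2 ≈ 70.0788/2 ≈ 35.0394
(b) Area = (√3/4)·s² = (√3/4)·40.46² = (√3/4)·1637.0116 ≈ 0.433013·1637.0116 ≈ 708.847

Height = 35.04, Area = 708.8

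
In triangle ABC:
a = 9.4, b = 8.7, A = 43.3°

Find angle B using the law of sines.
a/sin(A) = b/sin(B)  ⇒  sin(B) = b·sin(A)/a = 8.7·sin(43.3°)/9.4
sin(43.3°) ≈ 0.685818
sin(B) ≈ 8.7·0.685818/9.4 ≈ 5.96662/9.4 ≈ 0.634747
B = arcsin(0.634747) ≈ 39.4012°
(Since b ≤ a we need B ≤ A, so the obtuse alternative 180° − 39.4012° ≈ 140.599° is rejected.)

B = 39.4°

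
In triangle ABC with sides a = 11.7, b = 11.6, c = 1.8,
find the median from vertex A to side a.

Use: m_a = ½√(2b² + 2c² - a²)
m_a = ½√(2·11.6² + 2·1.8² − 11.7²) = ½√(2·134.56 + 2·3.24 − 136.89) = ½√(269.12 + 6.48 − 136.89) = ½√138.71
√138.71 ≈ 11.7775, so m_a ≈ 5.88876

m_a = 5.889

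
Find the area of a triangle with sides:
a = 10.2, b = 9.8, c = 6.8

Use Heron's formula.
s = (10.2 + 9.8 + 6.8)/2 = 26.8/2 = 13.4
s − a = 3.2, s − b = 3.6, s − c = 6.6
s(s−a)(s−b)(s−c) = 13.4·3.2·3.6·6.6 ≈ 1018.83
Area = √1018.83 ≈ 31.9191

Area = 31.92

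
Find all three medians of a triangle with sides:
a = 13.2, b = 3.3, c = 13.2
Median formula: m_a = ½√(2b² + 2c² − a²) (and cyclically). a² = 174.24, b² = 10.89, c² = 174.24.
m_a = ½√(2·10.89 + 2·174.24 − 174.24) = ½√196.02 ≈ ½·14.0007 ≈ 7.00036
m_b = ½√(2·174.24 + 2·174.24 − 10.89) = ½√686.07 ≈ ½·26.1929 ≈ 13.0965
m_c = ½√(2·174.24 + 2·10.89 − 174.24) = ½√196.02 ≈ ½·14.0007 ≈ 7.00036

m_a = 7, m_b = 13.1, m_c = 7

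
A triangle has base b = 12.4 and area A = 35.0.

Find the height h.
A = ½·b·h  ⇒  h = 2A/b = 2·35.0/12.4 = 70/12.4 ≈ 5.64516

h = 5.645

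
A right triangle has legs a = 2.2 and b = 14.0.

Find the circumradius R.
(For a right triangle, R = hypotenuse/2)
Hypotenuse c = √(a² + b²) = √(4.84 + 196) = √200.84 ≈ 14.1718
R = c/2 ≈ 14.1718/2 ≈ 7.0859

R = 7.086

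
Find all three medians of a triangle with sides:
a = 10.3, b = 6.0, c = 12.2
Median formula: m_a = ½√(2b² + 2c² − a²) (and cyclically). a² = 106.09, b² = 36, c² = 148.84.
m_a = ½√(2·36 + 2·148.84 − 106.09) = ½√263.59 ≈ ½·16.2355 ≈ 8.11773
m_b = ½√(2·106.09 + 2·148.84 − 36) = ½√473.86 ≈ ½·21.7683 ≈ 10.8842
m_c = ½√(2·106.09 + 2·36 − 148.84) = ½√135.34 ≈ ½·11.6336 ≈ 5.81679

m_a = 8.118, m_b = 10.88, m_c = 5.817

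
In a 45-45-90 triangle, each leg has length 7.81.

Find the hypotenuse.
In a 45-45-90 triangle the sides are in ratio 1 : 1 : √2, so hypotenuse = leg·√2.
Hypotenuse = 7.81·√2 ≈ 7.81·1.41421 ≈ 11.045

Hypotenuse = 7.81√2 = 11.05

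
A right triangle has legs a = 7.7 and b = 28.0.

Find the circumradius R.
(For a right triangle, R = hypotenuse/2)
Hypotenuse c = √(a² + b²) = √(59.29 + 784) = √843.29 ≈ 29.0395
R = c/2 ≈ 29.0395/2 ≈ 14.5197

R = 14.52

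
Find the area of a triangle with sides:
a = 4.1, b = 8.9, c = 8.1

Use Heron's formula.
s = (4.1 + 8.9 + 8.1)/2 = 21.1/2 = 10.55
s − a = 6.45, s − b = 1.65, s − c = 2.45
s(s−a)(s−b)(s−c) = 10.55·6.45·1.65·2.45 ≈ 275.082
Area = √275.082 ≈ 16.5856

Area = 16.59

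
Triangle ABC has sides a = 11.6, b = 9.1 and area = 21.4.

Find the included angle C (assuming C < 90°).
Area = ½·a·b·sin(C)  ⇒  sin(C) = 2·Area/(a·b) = 2·21.4/(11.6·9.1) = 42.8/105.56 ≈ 0.405457
C = arcsin(0.405457) ≈ 23.9197° (taking the acute solution since C < 90°)

C = 23.92°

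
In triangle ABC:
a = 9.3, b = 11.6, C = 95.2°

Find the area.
Two sides and the included angle (SAS): A = ½·a·b·sin(C) = ½·9.3·11.6·sin(95.2°)
sin(95.2°) ≈ 0.995884
A ≈ ½·107.88·0.995884 = 53.94·0.995884 ≈ 53.718

Area = 53.72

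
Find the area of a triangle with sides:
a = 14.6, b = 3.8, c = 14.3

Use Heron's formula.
s = (14.6 + 3.8 + 14.3)/2 = 32.7/2 = 16.35
s − a = 1.75, s − b = 12.55, s − c = 2.05
s(s−a)(s−b)(s−c) = 16.35·1.75·12.55·2.05 ≈ 736.128
Area = √736.128 ≈ 27.1317

Area = 27.13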